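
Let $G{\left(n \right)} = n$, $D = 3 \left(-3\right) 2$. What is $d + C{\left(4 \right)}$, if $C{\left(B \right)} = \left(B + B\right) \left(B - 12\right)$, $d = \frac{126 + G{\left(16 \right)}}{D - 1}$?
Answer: $- \frac{1358}{19} \approx -71.474$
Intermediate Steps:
$D = -18$ ($D = \left(-9\right) 2 = -18$)
$d = - \frac{142}{19}$ ($d = \frac{126 + 16}{-18 - 1} = \frac{142}{-19} = 142 \left(- \frac{1}{19}\right) = - \frac{142}{19} \approx -7.4737$)
$C{\left(B \right)} = 2 B \left(-12 + B\right)$
$d + C{\left(4 \right)} = - \frac{142}{19} + 2 \cdot 4 \left(-12 + 4\right) = - \frac{142}{19} + 2 \cdot 4 \left(-8\right) = - \frac{142}{19} - 64 = - \frac{1358}{19}$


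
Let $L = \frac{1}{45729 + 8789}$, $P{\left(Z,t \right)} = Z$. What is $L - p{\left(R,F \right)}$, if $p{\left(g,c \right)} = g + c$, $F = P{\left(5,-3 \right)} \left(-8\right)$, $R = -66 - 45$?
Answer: $\frac{8232219}{54518} \approx 151.0$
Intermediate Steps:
$R = -111$
$F = -40$ ($F = 5 \left(-8\right) = -40$)
$p{\left(g,c \right)} = c + g$
$L = \frac{1}{54518} \approx 1.8343 \cdot 10^{-5}$
$L - p{\left(R,F \right)} = \frac{1}{54518} - \left(-40 - 111\right) = \frac{1}{54518} - -151 = \frac{1}{54518} + 151 = \frac{8232219}{54518}$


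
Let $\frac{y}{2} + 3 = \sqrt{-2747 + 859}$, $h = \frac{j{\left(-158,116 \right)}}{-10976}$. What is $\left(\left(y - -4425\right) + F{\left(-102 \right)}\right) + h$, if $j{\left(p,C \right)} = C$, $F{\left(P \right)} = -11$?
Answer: $\frac{12095523}{2744} + 8 i \sqrt{118} \approx 4408.0 + 86.902 i$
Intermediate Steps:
$h = - \frac{29}{2744}$ ($h = \frac{116}{-10976} = 116 \left(- \frac{1}{10976}\right) = - \frac{29}{2744} \approx -0.010569$)
$y = -6 + 8 i \sqrt{118}$ ($y = -6 + 2 \sqrt{-2747 + 859} = -6 + 2 \sqrt{-1888} = -6 + 2 \cdot 4 i \sqrt{118} = -6 + 8 i \sqrt{118} \approx -6.0 + 86.902 i$)
$\left(\left(y - -4425\right) + F{\left(-102 \right)}\right) + h = \left(\left(\left(-6 + 8 i \sqrt{118}\right) - -4425\right) - 11\right) - \frac{29}{2744} = \left(\left(\left(-6 + 8 i \sqrt{118}\right) + 4425\right) - 11\right) - \frac{29}{2744} = \left(\left(4419 + 8 i \sqrt{118}\right) - 11\right) - \frac{29}{2744} = \left(4408 + 8 i \sqrt{118}\right) - \frac{29}{2744} = \frac{12095523}{2744} + 8 i \sqrt{118}$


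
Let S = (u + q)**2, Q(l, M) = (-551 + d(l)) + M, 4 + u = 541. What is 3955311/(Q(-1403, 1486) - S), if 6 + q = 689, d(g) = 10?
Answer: -3955311/1487455 ≈ -2.6591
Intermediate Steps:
u = 537 (u = -4 + 541 = 537)
q = 683 (q = -6 + 689 = 683)
Q(l, M) = -541 + M (Q(l, M) = (-551 + 10) + M = -541 + M)
S = 1488400 (S = (537 + 683)**2 = 1220**2 = 1488400)
3955311/(Q(-1403, 1486) - S) = 3955311/((-541 + 1486) - 1*1488400) = 3955311/(945 - 1488400) = 3955311/(-1487455) = 3955311*(-1/1487455) = -3955311/1487455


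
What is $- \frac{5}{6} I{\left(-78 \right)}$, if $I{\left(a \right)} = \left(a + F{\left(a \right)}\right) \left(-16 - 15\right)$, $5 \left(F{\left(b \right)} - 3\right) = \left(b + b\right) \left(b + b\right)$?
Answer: $\frac{247597}{2} \approx 1.238 \cdot 10^{5}$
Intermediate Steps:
$F{\left(b \right)} = 3 + \frac{4 b^{2}}{5}$ ($F{\left(b \right)} = 3 + \frac{\left(b + b\right) \left(b + b\right)}{5} = 3 + \frac{2 b 2 b}{5} = 3 + \frac{4 b^{2}}{5}$)
$I{\left(a \right)} = -93 - 31 a - \frac{124 a^{2}}{5}$ ($I{\left(a \right)} = \left(a + \left(3 + \frac{4 a^{2}}{5}\right)\right) \left(-16 - 15\right) = \left(3 + a + \frac{4 a^{2}}{5}\right) \left(-31\right) = -93 - 31 a - \frac{124 a^{2}}{5}$)
$- \frac{5}{6} I{\left(-78 \right)} = - \frac{5}{6} \left(-93 - -2418 - \frac{124 \left(-78\right)^{2}}{5}\right) = \left(-5\right) \frac{1}{6} \left(-93 + 2418 - \frac{754416}{5}\right) = - \frac{5 \left(-93 + 2418 - \frac{754416}{5}\right)}{6} = \left(- \frac{5}{6}\right) \left(- \frac{742791}{5}\right) = \frac{247597}{2}$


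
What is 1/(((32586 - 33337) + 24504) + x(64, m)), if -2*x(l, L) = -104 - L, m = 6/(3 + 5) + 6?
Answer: 8/190467 ≈ 4.2002e-5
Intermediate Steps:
m = 27/4 (m = 6/8 + 6 = (1/8)*6 + 6 = 3/4 + 6 = 27/4 ≈ 6.7500)
x(l, L) = 52 + L/2 (x(l, L) = -(-104 - L)/2 = 52 + L/2)
1/(((32586 - 33337) + 24504) + x(64, m)) = 1/(((32586 - 33337) + 24504) + (52 + (1/2)*(27/4))) = 1/((-751 + 24504) + (52 + 27/8)) = 1/(23753 + 443/8) = 1/(190467/8) = 8/190467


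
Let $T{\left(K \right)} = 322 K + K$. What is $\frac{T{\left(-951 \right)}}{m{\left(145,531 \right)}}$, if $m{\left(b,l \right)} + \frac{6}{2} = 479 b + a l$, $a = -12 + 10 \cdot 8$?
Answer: $- \frac{307173}{105560} \approx -2.9099$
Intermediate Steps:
$a = 68$ ($a = -12 + 80 = 68$)
$T{\left(K \right)} = 323 K$
$m{\left(b,l \right)} = -3 + 68 l + 479 b$ ($m{\left(b,l \right)} = -3 + \left(479 b + 68 l\right) = -3 + \left(68 l + 479 b\right) = -3 + 68 l + 479 b$)
$\frac{T{\left(-951 \right)}}{m{\left(145,531 \right)}} = \frac{323 \left(-951\right)}{-3 + 68 \cdot 531 + 479 \cdot 145} = - \frac{307173}{-3 + 36108 + 69455} = - \frac{307173}{105560}$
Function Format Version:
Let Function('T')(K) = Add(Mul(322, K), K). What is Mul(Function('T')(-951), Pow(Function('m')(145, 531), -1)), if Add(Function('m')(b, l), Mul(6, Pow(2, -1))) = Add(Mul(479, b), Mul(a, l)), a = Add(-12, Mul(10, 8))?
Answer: Rational(-307173, 105560) ≈ -2.9099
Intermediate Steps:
a = 68 (a = Add(-12, 80) = 68)
Function('T')(K) = Mul(323, K)
Function('m')(b, l) = Add(-3, Mul(68, l), Mul(479, b)) (Function('m')(b, l) = Add(-3, Add(Mul(479, b), Mul(68, l))) = Add(-3, Add(Mul(68, l), Mul(479, b))) = Add(-3, Mul(68, l), Mul(479, b)))
Mul(Function('T')(-951), Pow(Function('m')(145, 531), -1)) = Mul(Mul(323, -951), Pow(Add(-3, Mul(68, 531), Mul(479, 145)), -1)) = Mul(-307173, Pow(Add(-3, 36108, 69455), -1)) = Mul(-307173, Pow(105560, -1)) = Mul(-307173, Rational(1, 105560)) = Rational(-307173, 105560)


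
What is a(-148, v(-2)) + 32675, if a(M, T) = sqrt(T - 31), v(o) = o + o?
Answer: 32675 + I*sqrt(35) ≈ 32675.0 + 5.9161*I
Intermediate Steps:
v(o) = 2*o
a(M, T) = sqrt(-31 + T)
a(-148, v(-2)) + 32675 = sqrt(-31 + 2*(-2)) + 32675 = sqrt(-31 - 4) + 32675 = sqrt(-35) + 32675 = I*sqrt(35) + 32675 = 32675 + I*sqrt(35)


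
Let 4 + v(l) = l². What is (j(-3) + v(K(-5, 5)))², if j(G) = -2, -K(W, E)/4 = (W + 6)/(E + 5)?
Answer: 21316/625 ≈ 34.106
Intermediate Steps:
K(W, E) = -4*(6 + W)/(5 + E) (K(W, E) = -4*(W + 6)/(E + 5) = -4*(6 + W)/(5 + E))
v(l) = -4 + l²
(j(-3) + v(K(-5, 5)))² = (-2 + (-4 + (4*(-6 - 1*(-5))/(5 + 5))²))² = (-2 + (-4 + (4*(-6 + 5)/10)²))² = (-2 + (-4 + (4*(⅒)*(-1))²))² = (-2 + (-4 + (-⅖)²))² = (-2 + (-4 + 4/25))² = (-2 - 96/25)² = (-146/25)² = 21316/625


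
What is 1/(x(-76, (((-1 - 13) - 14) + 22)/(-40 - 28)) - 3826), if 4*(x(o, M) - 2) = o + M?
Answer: -136/522645 ≈ -0.00026021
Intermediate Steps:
x(o, M) = 2 + M/4 + o/4 (x(o, M) = 2 + (o + M)/4 = 2 + (M + o)/4 = 2 + (M/4 + o/4) = 2 + M/4 + o/4)
1/(x(-76, (((-1 - 13) - 14) + 22)/(-40 - 28)) - 3826) = 1/((2 + ((((-1 - 13) - 14) + 22)/(-40 - 28))/4 + (1/4)*(-76)) - 3826) = 1/((2 + (((-14 - 14) + 22)/(-68))/4 - 19) - 3826) = 1/((2 + ((-28 + 22)*(-1/68))/4 - 19) - 3826) = 1/((2 + (-6*(-1/68))/4 - 19) - 3826) = 1/((2 + (1/4)*(3/34) - 19) - 3826) = 1/((2 + 3/136 - 19) - 3826) = 1/(-2309/136 - 3826) = 1/(-522645/136) = -136/522645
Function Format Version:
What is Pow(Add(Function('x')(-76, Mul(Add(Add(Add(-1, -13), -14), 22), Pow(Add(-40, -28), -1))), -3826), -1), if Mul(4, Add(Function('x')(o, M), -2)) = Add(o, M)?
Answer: Rational(-136, 522645) ≈ -0.00026021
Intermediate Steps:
Function('x')(o, M) = Add(2, Mul(Rational(1, 4), M), Mul(Rational(1, 4), o)) (Function('x')(o, M) = Add(2, Mul(Rational(1, 4), Add(o, M))) = Add(2, Mul(Rational(1, 4), Add(M, o))) = Add(2, Add(Mul(Rational(1, 4), M), Mul(Rational(1, 4), o))) = Add(2, Mul(Rational(1, 4), M), Mul(Rational(1, 4), o)))
Pow(Add(Function('x')(-76, Mul(Add(Add(Add(-1, -13), -14), 22), Pow(Add(-40, -28), -1))), -3826), -1) = Pow(Add(Add(2, Mul(Rational(1, 4), Mul(Add(Add(Add(-1, -13), -14), 22), Pow(Add(-40, -28), -1))), Mul(Rational(1, 4), -76)), -3826), -1) = Pow(Add(Add(2, Mul(Rational(1, 4), Mul(Add(Add(-14, -14), 22), Pow(-68, -1))), -19), -3826), -1) = Pow(Add(Add(2, Mul(Rational(1, 4), Mul(Add(-28, 22), Rational(-1, 68))), -19), -3826), -1) = Pow(Add(Add(2, Mul(Rational(1, 4), Mul(-6, Rational(-1, 68))), -19), -3826), -1) = Pow(Add(Add(2, Mul(Rational(1, 4), Rational(3, 34)), -19), -3826), -1) = Pow(Add(Add(2, Rational(3, 136), -19), -3826), -1) = Pow(Add(Rational(-2309, 136), -3826), -1) = Pow(Rational(-522645, 136), -1) = Rational(-136, 522645)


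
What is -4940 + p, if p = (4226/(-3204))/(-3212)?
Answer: -25419380447/5145624 ≈ -4940.0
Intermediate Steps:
p = 2113/5145624 (p = (4226*(-1/3204))*(-1/3212) = -2113/1602*(-1/3212) = 2113/5145624 ≈ 0.00041064)
-4940 + p = -4940 + 2113/5145624 = -25419380447/5145624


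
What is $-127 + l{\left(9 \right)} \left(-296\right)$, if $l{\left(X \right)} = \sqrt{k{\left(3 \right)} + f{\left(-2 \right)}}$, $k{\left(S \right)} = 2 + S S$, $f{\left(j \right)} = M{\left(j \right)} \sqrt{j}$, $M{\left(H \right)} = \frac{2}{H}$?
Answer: $-127 - 296 \sqrt{11 - i \sqrt{2}} \approx -1110.7 + 62.978 i$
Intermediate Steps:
$f{\left(j \right)} = \frac{2}{\sqrt{j}}$ ($f{\left(j \right)} = \frac{2}{j} \sqrt{j} = \frac{2}{\sqrt{j}}$)
$k{\left(S \right)} = 2 + S^{2}$
$l{\left(X \right)} = \sqrt{11 - i \sqrt{2}}$ ($l{\left(X \right)} = \sqrt{\left(2 + 3^{2}\right) + \frac{2}{i \sqrt{2}}} = \sqrt{\left(2 + 9\right) + 2 \left(- \frac{i \sqrt{2}}{2}\right)} = \sqrt{11 - i \sqrt{2}}$)
$-127 + l{\left(9 \right)} \left(-296\right) = -127 + \sqrt{11 - i \sqrt{2}} \left(-296\right) = -127 - 296 \sqrt{11 - i \sqrt{2}}$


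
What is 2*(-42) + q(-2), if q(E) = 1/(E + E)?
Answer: -337/4 ≈ -84.250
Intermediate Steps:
q(E) = 1/(2*E)
2*(-42) + q(-2) = 2*(-42) + (1/2)/(-2) = -84 + (1/2)*(-1/2) = -84 - 1/4 = -337/4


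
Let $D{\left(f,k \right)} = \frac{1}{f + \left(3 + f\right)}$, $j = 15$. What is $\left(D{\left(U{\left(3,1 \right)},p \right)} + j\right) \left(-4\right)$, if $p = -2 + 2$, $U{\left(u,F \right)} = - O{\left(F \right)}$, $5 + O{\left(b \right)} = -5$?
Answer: $- \frac{1384}{23} \approx -60.174$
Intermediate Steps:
$O{\left(b \right)} = -10$ ($O{\left(b \right)} = -5 - 5 = -10$)
$U{\left(u,F \right)} = 10$ ($U{\left(u,F \right)} = \left(-1\right) \left(-10\right) = 10$)
$p = 0$
$D{\left(f,k \right)} = \frac{1}{3 + 2 f}$
$\left(D{\left(U{\left(3,1 \right)},p \right)} + j\right) \left(-4\right) = \left(\frac{1}{3 + 2 \cdot 10} + 15\right) \left(-4\right) = \left(\frac{1}{3 + 20} + 15\right) \left(-4\right) = \left(\frac{1}{23} + 15\right) \left(-4\right) = \frac{346}{23} \left(-4\right) = - \frac{1384}{23}$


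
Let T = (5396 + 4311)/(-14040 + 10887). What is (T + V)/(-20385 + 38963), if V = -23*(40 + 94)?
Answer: -9727253/58576434 ≈ -0.16606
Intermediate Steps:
V = -3082 (V = -23*134 = -3082)
T = -9707/3153 (T = 9707/(-3153) = 9707*(-1/3153) = -9707/3153 ≈ -3.0787)
(T + V)/(-20385 + 38963) = (-9707/3153 - 3082)/(-20385 + 38963) = -9727253/3153/18578 = -9727253/3153*1/18578 = -9727253/58576434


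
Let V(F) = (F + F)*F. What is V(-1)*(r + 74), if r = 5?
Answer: 158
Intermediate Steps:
V(F) = 2*F² (V(F) = (2*F)*F = 2*F²)
V(-1)*(r + 74) = (2*(-1)²)*(5 + 74) = (2*1)*79 = 2*79 = 158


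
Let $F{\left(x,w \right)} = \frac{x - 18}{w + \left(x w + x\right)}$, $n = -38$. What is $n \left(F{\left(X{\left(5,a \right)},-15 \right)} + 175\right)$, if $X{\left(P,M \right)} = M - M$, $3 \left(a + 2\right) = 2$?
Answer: $- \frac{33478}{5} \approx -6695.6$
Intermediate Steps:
$a = - \frac{4}{3}$ ($a = -2 + \frac{1}{3} \cdot 2 = -2 + \frac{2}{3} = - \frac{4}{3} \approx -1.3333$)
$X{\left(P,M \right)} = 0$
$F{\left(x,w \right)} = \frac{-18 + x}{w + x + w x}$ ($F{\left(x,w \right)} = \frac{-18 + x}{w + \left(w x + x\right)} = \frac{-18 + x}{w + \left(x + w x\right)} = \frac{-18 + x}{w + x + w x}$)
$n \left(F{\left(X{\left(5,a \right)},-15 \right)} + 175\right) = - 38 \left(\frac{-18 + 0}{-15 + 0 - 0} + 175\right) = - 38 \left(\frac{1}{-15 + 0 + 0} \left(-18\right) + 175\right) = - 38 \left(\frac{1}{-15} \left(-18\right) + 175\right) = - 38 \left(\left(- \frac{1}{15}\right) \left(-18\right) + 175\right) = - 38 \left(\frac{6}{5} + 175\right) = \left(-38\right) \frac{881}{5} = - \frac{33478}{5}$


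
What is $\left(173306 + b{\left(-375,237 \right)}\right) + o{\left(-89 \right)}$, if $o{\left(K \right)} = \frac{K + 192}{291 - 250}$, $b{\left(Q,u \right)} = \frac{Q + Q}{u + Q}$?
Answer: $\frac{163435052}{943} \approx 1.7331 \cdot 10^{5}$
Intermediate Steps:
$b{\left(Q,u \right)} = \frac{2 Q}{Q + u}$
$o{\left(K \right)} = \frac{192}{41} + \frac{K}{41}$ ($o{\left(K \right)} = \frac{192 + K}{41} = \left(192 + K\right) \frac{1}{41} = \frac{192}{41} + \frac{K}{41}$)
$\left(173306 + b{\left(-375,237 \right)}\right) + o{\left(-89 \right)} = \left(173306 + 2 \left(-375\right) \frac{1}{-375 + 237}\right) + \left(\frac{192}{41} + \frac{1}{41} \left(-89\right)\right) = \left(173306 + 2 \left(-375\right) \frac{1}{-138}\right) + \left(\frac{192}{41} - \frac{89}{41}\right) = \left(173306 + 2 \left(-375\right) \left(- \frac{1}{138}\right)\right) + \frac{103}{41} = \left(173306 + \frac{125}{23}\right) + \frac{103}{41} = \frac{3986163}{23} + \frac{103}{41} = \frac{163435052}{943}$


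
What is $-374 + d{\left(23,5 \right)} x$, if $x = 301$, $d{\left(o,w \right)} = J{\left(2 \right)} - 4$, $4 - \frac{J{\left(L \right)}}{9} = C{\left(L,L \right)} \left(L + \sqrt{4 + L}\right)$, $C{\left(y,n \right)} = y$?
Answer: $-1578 - 5418 \sqrt{6} \approx -14849.0$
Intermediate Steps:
$J{\left(L \right)} = 36 - 9 L \left(L + \sqrt{4 + L}\right)$
$d{\left(o,w \right)} = -4 - 18 \sqrt{6}$ ($d{\left(o,w \right)} = \left(36 - 9 \cdot 2^{2} - 18 \sqrt{4 + 2}\right) - 4 = \left(36 - 36 - 18 \sqrt{6}\right) - 4 = - 18 \sqrt{6} - 4 = -4 - 18 \sqrt{6}$)
$-374 + d{\left(23,5 \right)} x = -374 + \left(-4 - 18 \sqrt{6}\right) 301 = -374 - \left(1204 + 5418 \sqrt{6}\right) = -1578 - 5418 \sqrt{6}$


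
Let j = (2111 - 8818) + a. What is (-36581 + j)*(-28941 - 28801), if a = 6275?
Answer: 2137204646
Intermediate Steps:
j = -432 (j = (2111 - 8818) + 6275 = -6707 + 6275 = -432)
(-36581 + j)*(-28941 - 28801) = (-36581 - 432)*(-28941 - 28801) = -37013*(-57742) = 2137204646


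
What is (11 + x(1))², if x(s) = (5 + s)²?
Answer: 2209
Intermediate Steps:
(11 + x(1))² = (11 + (5 + 1)²)² = (11 + 6²)² = (11 + 36)² = 47² = 2209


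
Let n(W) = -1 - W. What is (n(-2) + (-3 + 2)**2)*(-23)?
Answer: -46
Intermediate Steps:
(n(-2) + (-3 + 2)**2)*(-23) = ((-1 - 1*(-2)) + (-3 + 2)**2)*(-23) = ((-1 + 2) + (-1)**2)*(-23) = (1 + 1)*(-23) = 2*(-23) = -46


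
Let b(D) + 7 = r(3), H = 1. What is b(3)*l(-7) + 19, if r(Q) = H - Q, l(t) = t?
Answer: 82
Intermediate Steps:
r(Q) = 1 - Q
b(D) = -9 (b(D) = -7 + (1 - 1*3) = -7 + (1 - 3) = -7 - 2 = -9)
b(3)*l(-7) + 19 = -9*(-7) + 19 = 63 + 19 = 82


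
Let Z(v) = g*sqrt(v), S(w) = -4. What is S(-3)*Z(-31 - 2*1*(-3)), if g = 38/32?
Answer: -95*I/4 ≈ -23.75*I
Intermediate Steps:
g = 19/16 (g = 38*(1/32) = 19/16 ≈ 1.1875)
Z(v) = 19*sqrt(v)/16
S(-3)*Z(-31 - 2*1*(-3)) = -19*sqrt(-31 - 2*1*(-3))/4 = -19*sqrt(-31 - 2*(-3))/4 = -19*sqrt(-31 - 1*(-6))/4 = -19*sqrt(-31 + 6)/4 = -19*sqrt(-25)/4 = -19*5*I/4 = -95*I/4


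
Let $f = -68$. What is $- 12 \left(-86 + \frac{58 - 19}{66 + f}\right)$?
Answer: $1266$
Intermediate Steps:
$- 12 \left(-86 + \frac{58 - 19}{66 + f}\right) = - 12 \left(-86 + \frac{58 - 19}{66 - 68}\right) = - 12 \left(-86 + \frac{39}{-2}\right) = - 12 \left(-86 + 39 \left(- \frac{1}{2}\right)\right) = - 12 \left(-86 - \frac{39}{2}\right) = \left(-12\right) \left(- \frac{211}{2}\right) = 1266$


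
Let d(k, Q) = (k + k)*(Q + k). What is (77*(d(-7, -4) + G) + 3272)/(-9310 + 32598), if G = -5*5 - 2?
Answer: 13051/23288 ≈ 0.56042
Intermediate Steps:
G = -27 (G = -25 - 2 = -27)
d(k, Q) = 2*k*(Q + k) (d(k, Q) = (2*k)*(Q + k) = 2*k*(Q + k))
(77*(d(-7, -4) + G) + 3272)/(-9310 + 32598) = (77*(2*(-7)*(-4 - 7) - 27) + 3272)/(-9310 + 32598) = (77*(2*(-7)*(-11) - 27) + 3272)/23288 = (77*(154 - 27) + 3272)*(1/23288) = (77*127 + 3272)*(1/23288) = (9779 + 3272)*(1/23288) = 13051*(1/23288) = 13051/23288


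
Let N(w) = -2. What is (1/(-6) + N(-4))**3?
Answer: -2197/216 ≈ -10.171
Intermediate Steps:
(1/(-6) + N(-4))**3 = (1/(-6) - 2)**3 = (-1/6 - 2)**3 = (-13/6)**3 = -2197/216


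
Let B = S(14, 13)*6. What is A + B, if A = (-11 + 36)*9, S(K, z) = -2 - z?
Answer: 135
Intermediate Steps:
A = 225 (A = 25*9 = 225)
B = -90 (B = (-2 - 1*13)*6 = (-2 - 13)*6 = -15*6 = -90)
A + B = 225 - 90 = 135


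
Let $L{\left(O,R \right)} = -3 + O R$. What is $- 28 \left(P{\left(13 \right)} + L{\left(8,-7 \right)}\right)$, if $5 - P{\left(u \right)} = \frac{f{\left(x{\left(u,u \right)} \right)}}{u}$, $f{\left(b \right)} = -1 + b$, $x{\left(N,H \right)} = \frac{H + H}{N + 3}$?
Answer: $\frac{39347}{26} \approx 1513.3$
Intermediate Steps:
$x{\left(N,H \right)} = \frac{2 H}{3 + N}$
$P{\left(u \right)} = 5 - \frac{-1 + \frac{2 u}{3 + u}}{u}$
$- 28 \left(P{\left(13 \right)} + L{\left(8,-7 \right)}\right) = - 28 \left(\frac{3 - 13 + 5 \cdot 13 \left(3 + 13\right)}{13 \left(3 + 13\right)} + \left(-3 + 8 \left(-7\right)\right)\right) = - 28 \left(\frac{3 - 13 + 5 \cdot 13 \cdot 16}{13 \cdot 16} - 59\right) = - 28 \left(\frac{1}{13} \cdot \frac{1}{16} \left(3 - 13 + 1040\right) - 59\right) = - 28 \left(\frac{1}{13} \cdot \frac{1}{16} \cdot 1030 - 59\right) = - 28 \left(\frac{515}{104} - 59\right) = \left(-28\right) \left(- \frac{5621}{104}\right) = \frac{39347}{26}$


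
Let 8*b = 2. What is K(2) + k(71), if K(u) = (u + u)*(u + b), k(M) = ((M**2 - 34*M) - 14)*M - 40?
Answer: 185492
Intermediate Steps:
b = 1/4 (b = (1/8)*2 = 1/4 ≈ 0.25000)
k(M) = -40 + M*(-14 + M**2 - 34*M) (k(M) = (-14 + M**2 - 34*M)*M - 40 = M*(-14 + M**2 - 34*M) - 40 = -40 + M*(-14 + M**2 - 34*M))
K(u) = 2*u*(1/4 + u) (K(u) = (u + u)*(u + 1/4) = (2*u)*(1/4 + u) = 2*u*(1/4 + u))
K(2) + k(71) = (1/2)*2*(1 + 4*2) + (-40 + 71**3 - 34*71**2 - 14*71) = (1/2)*2*(1 + 8) + (-40 + 357911 - 34*5041 - 994) = (1/2)*2*9 + (-40 + 357911 - 171394 - 994) = 9 + 185483 = 185492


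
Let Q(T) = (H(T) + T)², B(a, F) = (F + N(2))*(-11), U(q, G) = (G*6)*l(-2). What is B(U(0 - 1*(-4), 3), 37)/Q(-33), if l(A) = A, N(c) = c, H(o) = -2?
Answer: -429/1225 ≈ -0.35020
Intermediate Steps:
U(q, G) = -12*G (U(q, G) = (G*6)*(-2) = (6*G)*(-2) = -12*G)
B(a, F) = -22 - 11*F (B(a, F) = (F + 2)*(-11) = (2 + F)*(-11) = -22 - 11*F)
Q(T) = (-2 + T)²
B(U(0 - 1*(-4), 3), 37)/Q(-33) = (-22 - 11*37)/((-2 - 33)²) = (-22 - 407)/((-35)²) = -429/1225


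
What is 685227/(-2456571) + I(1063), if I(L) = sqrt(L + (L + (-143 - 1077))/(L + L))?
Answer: -228409/818857 + sqrt(4804294406)/2126 ≈ 32.324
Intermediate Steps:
I(L) = sqrt(L + (-1220 + L)/(2*L)) (I(L) = sqrt(L + (L - 1220)/((2*L))) = sqrt(L + (-1220 + L)*(1/(2*L))) = sqrt(L + (-1220 + L)/(2*L)))
685227/(-2456571) + I(1063) = 685227/(-2456571) + sqrt(2 - 2440/1063 + 4*1063)/2 = 685227*(-1/2456571) + sqrt(2 - 2440*1/1063 + 4252)/2 = -228409/818857 + sqrt(2 - 2440/1063 + 4252)/2 = -228409/818857 + sqrt(4519562/1063)/2 = -228409/818857 + (sqrt(4804294406)/1063)/2 = -228409/818857 + sqrt(4804294406)/2126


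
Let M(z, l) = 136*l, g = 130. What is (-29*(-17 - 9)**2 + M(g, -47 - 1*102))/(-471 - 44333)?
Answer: 9967/11201 ≈ 0.88983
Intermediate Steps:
(-29*(-17 - 9)**2 + M(g, -47 - 1*102))/(-471 - 44333) = (-29*(-17 - 9)**2 + 136*(-47 - 1*102))/(-471 - 44333) = (-29*(-26)**2 + 136*(-47 - 102))/(-44804) = (-29*676 + 136*(-149))*(-1/44804) = (-19604 - 20264)*(-1/44804) = -39868*(-1/44804) = 9967/11201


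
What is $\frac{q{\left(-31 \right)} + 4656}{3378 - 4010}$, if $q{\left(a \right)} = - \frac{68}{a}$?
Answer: $- \frac{36101}{4898} \approx -7.3706$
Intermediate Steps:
$\frac{q{\left(-31 \right)} + 4656}{3378 - 4010} = \frac{- \frac{68}{-31} + 4656}{3378 - 4010} = \frac{\left(-68\right) \left(- \frac{1}{31}\right) + 4656}{-632} = \left(\frac{68}{31} + 4656\right) \left(- \frac{1}{632}\right) = \frac{144404}{31} \left(- \frac{1}{632}\right) = - \frac{36101}{4898}$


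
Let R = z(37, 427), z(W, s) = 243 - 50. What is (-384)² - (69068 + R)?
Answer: 78195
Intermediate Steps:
z(W, s) = 193
R = 193
(-384)² - (69068 + R) = (-384)² - (69068 + 193) = 147456 - 1*69261 = 147456 - 69261 = 78195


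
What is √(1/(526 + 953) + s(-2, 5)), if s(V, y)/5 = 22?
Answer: √240619989/1479 ≈ 10.488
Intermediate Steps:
s(V, y) = 110 (s(V, y) = 5*22 = 110)
√(1/(526 + 953) + s(-2, 5)) = √(1/(526 + 953) + 110) = √(1/1479 + 110) = √(162691/1479) = √240619989/1479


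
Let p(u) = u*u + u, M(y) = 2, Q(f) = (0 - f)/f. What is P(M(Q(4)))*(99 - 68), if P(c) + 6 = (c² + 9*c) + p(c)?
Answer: 682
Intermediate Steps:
Q(f) = -1 (Q(f) = (-f)/f = -1)
p(u) = u + u² (p(u) = u² + u = u + u²)
P(c) = -6 + c² + 9*c + c*(1 + c) (P(c) = -6 + ((c² + 9*c) + c*(1 + c)) = -6 + (c² + 9*c + c*(1 + c)) = -6 + c² + 9*c + c*(1 + c))
P(M(Q(4)))*(99 - 68) = (-6 + 2*2² + 10*2)*(99 - 68) = (-6 + 2*4 + 20)*31 = (-6 + 8 + 20)*31 = 22*31 = 682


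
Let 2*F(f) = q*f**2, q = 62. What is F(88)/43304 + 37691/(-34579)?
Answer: 833625249/187176127 ≈ 4.4537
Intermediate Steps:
F(f) = 31*f**2 (F(f) = (62*f**2)/2 = 31*f**2)
F(88)/43304 + 37691/(-34579) = (31*88**2)/43304 + 37691/(-34579) = (31*7744)*(1/43304) + 37691*(-1/34579) = 240064*(1/43304) - 37691/34579 = 30008/5413 - 37691/34579 = 833625249/187176127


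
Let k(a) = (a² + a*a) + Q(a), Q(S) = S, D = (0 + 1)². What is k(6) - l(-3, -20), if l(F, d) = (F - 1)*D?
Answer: 82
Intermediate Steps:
D = 1 (D = 1² = 1)
k(a) = a + 2*a² (k(a) = (a² + a*a) + a = (a² + a²) + a = 2*a² + a = a + 2*a²)
l(F, d) = -1 + F (l(F, d) = (F - 1)*1 = (-1 + F)*1 = -1 + F)
k(6) - l(-3, -20) = 6*(1 + 2*6) - (-1 - 3) = 6*(1 + 12) - 1*(-4) = 6*13 + 4 = 78 + 4 = 82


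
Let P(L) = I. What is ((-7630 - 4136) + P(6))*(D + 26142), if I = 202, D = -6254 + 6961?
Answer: -310481836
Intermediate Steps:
D = 707
P(L) = 202
((-7630 - 4136) + P(6))*(D + 26142) = ((-7630 - 4136) + 202)*(707 + 26142) = (-11766 + 202)*26849 = -11564*26849 = -310481836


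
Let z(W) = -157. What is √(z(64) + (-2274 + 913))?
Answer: I*√1518 ≈ 38.962*I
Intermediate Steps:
√(z(64) + (-2274 + 913)) = √(-157 + (-2274 + 913)) = √(-157 - 1361) = √(-1518) = I*√1518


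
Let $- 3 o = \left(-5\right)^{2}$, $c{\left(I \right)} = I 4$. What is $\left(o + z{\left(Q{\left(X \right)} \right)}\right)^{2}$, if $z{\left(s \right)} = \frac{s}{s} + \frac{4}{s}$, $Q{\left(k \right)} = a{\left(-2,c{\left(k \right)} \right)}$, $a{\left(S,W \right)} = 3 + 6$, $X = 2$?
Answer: $\frac{3844}{81} \approx 47.457$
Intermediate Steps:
$c{\left(I \right)} = 4 I$
$a{\left(S,W \right)} = 9$
$Q{\left(k \right)} = 9$
$z{\left(s \right)} = 1 + \frac{4}{s}$
$o = - \frac{25}{3}$ ($o = - \frac{\left(-5\right)^{2}}{3} = \left(- \frac{1}{3}\right) 25 = - \frac{25}{3} \approx -8.3333$)
$\left(o + z{\left(Q{\left(X \right)} \right)}\right)^{2} = \left(- \frac{25}{3} + \frac{4 + 9}{9}\right)^{2} = \left(- \frac{25}{3} + \frac{1}{9} \cdot 13\right)^{2} = \left(- \frac{25}{3} + \frac{13}{9}\right)^{2} = \left(- \frac{62}{9}\right)^{2} = \frac{3844}{81}$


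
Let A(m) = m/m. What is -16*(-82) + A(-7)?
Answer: 1313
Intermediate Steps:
A(m) = 1
-16*(-82) + A(-7) = -16*(-82) + 1 = 1312 + 1 = 1313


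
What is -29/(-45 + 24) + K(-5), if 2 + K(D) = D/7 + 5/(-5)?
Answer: -7/3 ≈ -2.3333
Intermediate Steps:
K(D) = -3 + D/7 (K(D) = -2 + (D/7 + 5/(-5)) = -2 + (D*(⅐) + 5*(-⅕)) = -2 + (D/7 - 1) = -2 + (-1 + D/7) = -3 + D/7)
-29/(-45 + 24) + K(-5) = -29/(-45 + 24) + (-3 + (⅐)*(-5)) = -29/(-21) + (-3 - 5/7) = -29*(-1/21) - 26/7 = 29/21 - 26/7 = -7/3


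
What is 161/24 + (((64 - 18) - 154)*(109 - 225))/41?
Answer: 307273/984 ≈ 312.27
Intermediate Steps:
161/24 + (((64 - 18) - 154)*(109 - 225))/41 = 161*(1/24) + ((46 - 154)*(-116))*(1/41) = 161/24 - 108*(-116)*(1/41) = 161/24 + 12528*(1/41) = 161/24 + 12528/41 = 307273/984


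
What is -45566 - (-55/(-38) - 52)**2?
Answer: -69487545/1444 ≈ -48122.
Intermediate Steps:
-45566 - (-55/(-38) - 52)**2 = -45566 - (-55*(-1/38) - 52)**2 = -45566 - (55/38 - 52)**2 = -45566 - (-1921/38)**2 = -45566 - 1*3690241/1444 = -45566 - 3690241/1444 = -69487545/1444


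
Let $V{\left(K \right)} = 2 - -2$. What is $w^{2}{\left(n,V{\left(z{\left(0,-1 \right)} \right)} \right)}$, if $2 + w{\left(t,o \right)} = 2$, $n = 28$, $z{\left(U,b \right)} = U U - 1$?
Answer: $0$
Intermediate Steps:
$z{\left(U,b \right)} = -1 + U^{2}$ ($z{\left(U,b \right)} = U^{2} - 1 = -1 + U^{2}$)
$V{\left(K \right)} = 4$ ($V{\left(K \right)} = 2 + 2 = 4$)
$w{\left(t,o \right)} = 0$ ($w{\left(t,o \right)} = -2 + 2 = 0$)
$w^{2}{\left(n,V{\left(z{\left(0,-1 \right)} \right)} \right)} = 0^{2} = 0$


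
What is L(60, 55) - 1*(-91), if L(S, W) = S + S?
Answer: 211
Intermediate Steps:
L(S, W) = 2*S
L(60, 55) - 1*(-91) = 2*60 - 1*(-91) = 120 + 91 = 211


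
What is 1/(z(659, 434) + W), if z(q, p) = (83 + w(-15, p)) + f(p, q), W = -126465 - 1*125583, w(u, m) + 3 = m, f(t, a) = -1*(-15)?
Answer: -1/251519 ≈ -3.9758e-6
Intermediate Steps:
f(t, a) = 15
w(u, m) = -3 + m
W = -252048 (W = -126465 - 125583 = -252048)
z(q, p) = 95 + p (z(q, p) = (83 + (-3 + p)) + 15 = (80 + p) + 15 = 95 + p)
1/(z(659, 434) + W) = 1/((95 + 434) - 252048) = 1/(529 - 252048) = 1/(-251519) = -1/251519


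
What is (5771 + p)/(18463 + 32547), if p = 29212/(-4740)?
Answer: 3415666/30223425 ≈ 0.11301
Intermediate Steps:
p = -7303/1185 (p = 29212*(-1/4740) = -7303/1185 ≈ -6.1629)
(5771 + p)/(18463 + 32547) = (5771 - 7303/1185)/(18463 + 32547) = (6831332/1185)/51010 = (6831332/1185)*(1/51010) = 3415666/30223425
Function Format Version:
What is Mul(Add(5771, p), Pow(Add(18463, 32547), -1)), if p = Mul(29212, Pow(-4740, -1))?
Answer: Rational(3415666, 30223425) ≈ 0.11301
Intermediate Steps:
p = Rational(-7303, 1185) (p = Mul(29212, Rational(-1, 4740)) = Rational(-7303, 1185) ≈ -6.1629)
Mul(Add(5771, p), Pow(Add(18463, 32547), -1)) = Mul(Add(5771, Rational(-7303, 1185)), Pow(Add(18463, 32547), -1)) = Mul(Rational(6831332, 1185), Pow(51010, -1)) = Mul(Rational(6831332, 1185), Rational(1, 51010)) = Rational(3415666, 30223425)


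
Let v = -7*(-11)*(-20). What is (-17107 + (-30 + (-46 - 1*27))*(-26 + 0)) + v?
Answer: -15969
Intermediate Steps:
v = -1540 (v = 77*(-20) = -1540)
(-17107 + (-30 + (-46 - 1*27))*(-26 + 0)) + v = (-17107 + (-30 + (-46 - 1*27))*(-26 + 0)) - 1540 = (-17107 + (-30 + (-46 - 27))*(-26)) - 1540 = (-17107 + (-30 - 73)*(-26)) - 1540 = (-17107 - 103*(-26)) - 1540 = (-17107 + 2678) - 1540 = -14429 - 1540 = -15969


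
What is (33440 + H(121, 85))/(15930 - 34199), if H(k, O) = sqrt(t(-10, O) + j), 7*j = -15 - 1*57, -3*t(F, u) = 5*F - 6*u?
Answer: -33440/18269 - 2*sqrt(19446)/383649 ≈ -1.8312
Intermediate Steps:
t(F, u) = 2*u - 5*F/3 (t(F, u) = -(5*F - 6*u)/3 = -(-6*u + 5*F)/3 = 2*u - 5*F/3)
j = -72/7 (j = (-15 - 1*57)/7 = (-15 - 57)/7 = (1/7)*(-72) = -72/7 ≈ -10.286)
H(k, O) = sqrt(134/21 + 2*O) (H(k, O) = sqrt((2*O - 5/3*(-10)) - 72/7) = sqrt((2*O + 50/3) - 72/7) = sqrt((50/3 + 2*O) - 72/7) = sqrt(134/21 + 2*O))
(33440 + H(121, 85))/(15930 - 34199) = (33440 + sqrt(2814 + 882*85)/21)/(15930 - 34199) = (33440 + sqrt(2814 + 74970)/21)/(-18269) = (33440 + sqrt(77784)/21)*(-1/18269) = (33440 + (2*sqrt(19446))/21)*(-1/18269) = (33440 + 2*sqrt(19446)/21)*(-1/18269) = -33440/18269 - 2*sqrt(19446)/383649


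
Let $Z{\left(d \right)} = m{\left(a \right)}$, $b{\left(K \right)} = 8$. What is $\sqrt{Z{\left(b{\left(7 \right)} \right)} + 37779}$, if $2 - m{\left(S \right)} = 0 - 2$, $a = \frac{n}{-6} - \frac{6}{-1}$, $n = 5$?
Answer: $\sqrt{37783} \approx 194.38$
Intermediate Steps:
$a = \frac{31}{6}$ ($a = \frac{5}{-6} - \frac{6}{-1} = 5 \left(- \frac{1}{6}\right) - -6 = - \frac{5}{6} + 6 = \frac{31}{6} \approx 5.1667$)
$m{\left(S \right)} = 4$ ($m{\left(S \right)} = 2 - \left(0 - 2\right) = 2 - -2 = 2 + 2 = 4$)
$Z{\left(d \right)} = 4$
$\sqrt{Z{\left(b{\left(7 \right)} \right)} + 37779} = \sqrt{4 + 37779} = \sqrt{37783}$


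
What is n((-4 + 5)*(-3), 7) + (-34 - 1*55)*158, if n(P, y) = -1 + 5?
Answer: -14058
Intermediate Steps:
n(P, y) = 4
n((-4 + 5)*(-3), 7) + (-34 - 1*55)*158 = 4 + (-34 - 1*55)*158 = 4 + (-34 - 55)*158 = 4 - 89*158 = 4 - 14062 = -14058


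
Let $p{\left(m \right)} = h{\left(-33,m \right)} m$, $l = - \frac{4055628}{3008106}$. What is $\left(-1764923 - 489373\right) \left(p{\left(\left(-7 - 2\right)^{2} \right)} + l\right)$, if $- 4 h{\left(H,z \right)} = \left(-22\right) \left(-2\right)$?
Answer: $\frac{336175406950328}{167117} \approx 2.0116 \cdot 10^{9}$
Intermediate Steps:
$h{\left(H,z \right)} = -11$ ($h{\left(H,z \right)} = - \frac{\left(-22\right) \left(-2\right)}{4} = \left(- \frac{1}{4}\right) 44 = -11$)
$l = - \frac{675938}{501351}$ ($l = \left(-4055628\right) \frac{1}{3008106} = - \frac{675938}{501351} \approx -1.3482$)
$p{\left(m \right)} = - 11 m$
$\left(-1764923 - 489373\right) \left(p{\left(\left(-7 - 2\right)^{2} \right)} + l\right) = \left(-1764923 - 489373\right) \left(- 11 \left(-7 - 2\right)^{2} - \frac{675938}{501351}\right) = - 2254296 \left(- 11 \left(-9\right)^{2} - \frac{675938}{501351}\right) = - 2254296 \left(\left(-11\right) 81 - \frac{675938}{501351}\right) = - 2254296 \left(-891 - \frac{675938}{501351}\right) = \left(-2254296\right) \left(- \frac{447379679}{501351}\right) = \frac{336175406950328}{167117}$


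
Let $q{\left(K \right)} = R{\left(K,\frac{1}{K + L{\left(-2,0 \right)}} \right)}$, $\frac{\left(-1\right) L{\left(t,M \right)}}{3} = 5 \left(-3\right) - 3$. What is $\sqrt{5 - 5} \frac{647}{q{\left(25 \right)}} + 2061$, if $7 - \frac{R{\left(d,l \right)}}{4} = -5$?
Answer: $2061$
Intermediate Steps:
$L{\left(t,M \right)} = 54$ ($L{\left(t,M \right)} = - 3 \left(5 \left(-3\right) - 3\right) = - 3 \left(-15 - 3\right) = \left(-3\right) \left(-18\right) = 54$)
$R{\left(d,l \right)} = 48$ ($R{\left(d,l \right)} = 28 - -20 = 28 + 20 = 48$)
$q{\left(K \right)} = 48$
$\sqrt{5 - 5} \frac{647}{q{\left(25 \right)}} + 2061 = \sqrt{5 - 5} \cdot \frac{647}{48} + 2061 = \sqrt{0} \cdot 647 \cdot \frac{1}{48} + 2061 = 0 \cdot \frac{647}{48} + 2061 = 0 + 2061 = 2061$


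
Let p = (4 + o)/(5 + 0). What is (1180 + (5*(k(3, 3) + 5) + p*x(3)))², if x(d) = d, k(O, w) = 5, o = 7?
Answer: 38229489/25 ≈ 1.5292e+6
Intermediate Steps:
p = 11/5 (p = (4 + 7)/(5 + 0) = 11/5 ≈ 2.2000)
(1180 + (5*(k(3, 3) + 5) + p*x(3)))² = (1180 + (5*(5 + 5) + (11/5)*3))² = (1180 + (5*10 + 33/5))² = (1180 + (50 + 33/5))² = (1180 + 283/5)² = (6183/5)² = 38229489/25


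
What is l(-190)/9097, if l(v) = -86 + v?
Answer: -276/9097 ≈ -0.030340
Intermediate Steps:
l(-190)/9097 = (-86 - 190)/9097 = -276*1/9097 = -276/9097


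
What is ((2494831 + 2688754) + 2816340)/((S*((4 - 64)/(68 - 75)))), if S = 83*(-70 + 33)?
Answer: -11199895/36852 ≈ -303.92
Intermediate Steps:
S = -3071 (S = 83*(-37) = -3071)
((2494831 + 2688754) + 2816340)/((S*((4 - 64)/(68 - 75)))) = ((2494831 + 2688754) + 2816340)/((-3071*(4 - 64)/(68 - 75))) = (5183585 + 2816340)/((-(-184260)/(-7))) = 7999925/((-(-184260)*(-1)/7)) = 7999925/((-3071*60/7)) = 7999925/(-184260/7) = 7999925*(-7/184260) = -11199895/36852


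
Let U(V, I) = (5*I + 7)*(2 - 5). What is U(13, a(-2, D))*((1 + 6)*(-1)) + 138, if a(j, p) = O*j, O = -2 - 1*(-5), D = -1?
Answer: -345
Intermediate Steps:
O = 3 (O = -2 + 5 = 3)
a(j, p) = 3*j
U(V, I) = -21 - 15*I (U(V, I) = (7 + 5*I)*(-3) = -21 - 15*I)
U(13, a(-2, D))*((1 + 6)*(-1)) + 138 = (-21 - 45*(-2))*((1 + 6)*(-1)) + 138 = (-21 - 15*(-6))*(7*(-1)) + 138 = (-21 + 90)*(-7) + 138 = 69*(-7) + 138 = -483 + 138 = -345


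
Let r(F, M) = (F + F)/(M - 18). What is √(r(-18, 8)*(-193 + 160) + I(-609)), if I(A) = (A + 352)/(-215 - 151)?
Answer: I*√395497770/1830 ≈ 10.867*I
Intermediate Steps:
r(F, M) = 2*F/(-18 + M) (r(F, M) = (2*F)/(-18 + M) = 2*F/(-18 + M))
I(A) = -176/183 - A/366 (I(A) = (352 + A)/(-366) = (352 + A)*(-1/366) = -176/183 - A/366)
√(r(-18, 8)*(-193 + 160) + I(-609)) = √((2*(-18)/(-18 + 8))*(-193 + 160) + (-176/183 - 1/366*(-609))) = √((2*(-18)/(-10))*(-33) + (-176/183 + 203/122)) = √((2*(-18)*(-⅒))*(-33) + 257/366) = √((18/5)*(-33) + 257/366) = √(-594/5 + 257/366) = √(-216119/1830) = I*√395497770/1830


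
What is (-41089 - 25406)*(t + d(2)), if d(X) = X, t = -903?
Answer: 59911995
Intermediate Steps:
(-41089 - 25406)*(t + d(2)) = (-41089 - 25406)*(-903 + 2) = -66495*(-901) = 59911995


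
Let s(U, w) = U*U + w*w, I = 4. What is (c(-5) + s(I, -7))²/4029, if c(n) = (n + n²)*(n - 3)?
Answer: 9025/4029 ≈ 2.2400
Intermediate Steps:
c(n) = (-3 + n)*(n + n²) (c(n) = (n + n²)*(-3 + n) = (-3 + n)*(n + n²))
s(U, w) = U² + w²
(c(-5) + s(I, -7))²/4029 = (-5*(-3 + (-5)² - 2*(-5)) + (4² + (-7)²))²/4029 = (-5*(-3 + 25 + 10) + (16 + 49))²*(1/4029) = (-5*32 + 65)²*(1/4029) = (-160 + 65)²*(1/4029) = (-95)²*(1/4029) = 9025*(1/4029) = 9025/4029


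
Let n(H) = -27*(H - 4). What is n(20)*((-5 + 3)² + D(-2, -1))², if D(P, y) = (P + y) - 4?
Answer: -3888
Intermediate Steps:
n(H) = 108 - 27*H (n(H) = -27*(-4 + H) = 108 - 27*H)
D(P, y) = -4 + P + y
n(20)*((-5 + 3)² + D(-2, -1))² = (108 - 27*20)*((-5 + 3)² + (-4 - 2 - 1))² = (108 - 540)*((-2)² - 7)² = -432*(4 - 7)² = -432*(-3)² = -432*9 = -3888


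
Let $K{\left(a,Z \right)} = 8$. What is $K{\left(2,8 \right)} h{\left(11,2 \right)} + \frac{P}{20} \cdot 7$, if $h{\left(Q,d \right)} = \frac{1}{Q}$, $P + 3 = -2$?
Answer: $- \frac{45}{44} \approx -1.0227$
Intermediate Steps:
$P = -5$ ($P = -3 - 2 = -5$)
$K{\left(2,8 \right)} h{\left(11,2 \right)} + \frac{P}{20} \cdot 7 = \frac{8}{11} + - \frac{5}{20} \cdot 7 = 8 \cdot \frac{1}{11} + \left(-5\right) \frac{1}{20} \cdot 7 = \frac{8}{11} - \frac{7}{4} = - \frac{45}{44}$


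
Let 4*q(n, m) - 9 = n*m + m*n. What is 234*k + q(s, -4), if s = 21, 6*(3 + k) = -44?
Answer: -9831/4 ≈ -2457.8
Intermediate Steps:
k = -31/3 (k = -3 + (1/6)*(-44) = -3 - 22/3 = -31/3 ≈ -10.333)
q(n, m) = 9/4 + m*n/2 (q(n, m) = 9/4 + (n*m + m*n)/4 = 9/4 + (m*n + m*n)/4 = 9/4 + (2*m*n)/4 = 9/4 + m*n/2)
234*k + q(s, -4) = 234*(-31/3) + (9/4 + (1/2)*(-4)*21) = -2418 + (9/4 - 42) = -2418 - 159/4 = -9831/4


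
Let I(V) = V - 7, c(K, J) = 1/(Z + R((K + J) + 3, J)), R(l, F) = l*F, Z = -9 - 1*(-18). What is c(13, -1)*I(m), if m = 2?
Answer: ⅚ ≈ 0.83333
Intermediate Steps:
Z = 9 (Z = -9 + 18 = 9)
R(l, F) = F*l
c(K, J) = 1/(9 + J*(3 + J + K)) (c(K, J) = 1/(9 + J*((K + J) + 3)) = 1/(9 + J*((J + K) + 3)) = 1/(9 + J*(3 + J + K)))
I(V) = -7 + V
c(13, -1)*I(m) = (-7 + 2)/(9 - (3 - 1 + 13)) = -5/(9 - 1*15) = -5/(9 - 15) = -5/(-6) = -⅙*(-5) = ⅚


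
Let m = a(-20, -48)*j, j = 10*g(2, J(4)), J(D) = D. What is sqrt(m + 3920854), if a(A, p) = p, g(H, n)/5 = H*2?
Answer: sqrt(3911254) ≈ 1977.7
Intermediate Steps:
g(H, n) = 10*H (g(H, n) = 5*(H*2) = 5*(2*H) = 10*H)
j = 200 (j = 10*(10*2) = 10*20 = 200)
m = -9600 (m = -48*200 = -9600)
sqrt(m + 3920854) = sqrt(-9600 + 3920854) = sqrt(3911254)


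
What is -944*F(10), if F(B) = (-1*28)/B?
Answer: 13216/5 ≈ 2643.2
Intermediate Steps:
F(B) = -28/B
-944*F(10) = -(-26432)/10 = -944*(-14/5) = 13216/5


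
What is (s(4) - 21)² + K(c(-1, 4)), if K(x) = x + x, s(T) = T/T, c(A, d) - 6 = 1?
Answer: 414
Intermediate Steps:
c(A, d) = 7 (c(A, d) = 6 + 1 = 7)
s(T) = 1
K(x) = 2*x
(s(4) - 21)² + K(c(-1, 4)) = (1 - 21)² + 2*7 = (-20)² + 14 = 400 + 14 = 414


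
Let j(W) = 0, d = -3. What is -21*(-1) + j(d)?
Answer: 21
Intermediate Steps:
-21*(-1) + j(d) = -21*(-1) + 0 = 21 + 0 = 21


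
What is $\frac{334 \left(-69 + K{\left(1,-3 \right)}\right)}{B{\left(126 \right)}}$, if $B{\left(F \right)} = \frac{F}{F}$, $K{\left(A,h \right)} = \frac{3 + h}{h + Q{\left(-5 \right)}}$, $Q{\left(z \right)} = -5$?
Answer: $-23046$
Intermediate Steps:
$K{\left(A,h \right)} = \frac{3 + h}{-5 + h}$ ($K{\left(A,h \right)} = \frac{3 + h}{h - 5} = \frac{3 + h}{-5 + h}$)
$B{\left(F \right)} = 1$
$\frac{334 \left(-69 + K{\left(1,-3 \right)}\right)}{B{\left(126 \right)}} = \frac{334 \left(-69 + \frac{3 - 3}{-5 - 3}\right)}{1} = 334 \left(-69 + \frac{1}{-8} \cdot 0\right) 1 = 334 \left(-69 - 0\right) 1 = 334 \left(-69 + 0\right) 1 = 334 \left(-69\right) 1 = \left(-23046\right) 1 = -23046$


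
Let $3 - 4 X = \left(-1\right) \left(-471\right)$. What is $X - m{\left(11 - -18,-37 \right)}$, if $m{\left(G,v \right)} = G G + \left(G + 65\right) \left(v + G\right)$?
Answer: $-206$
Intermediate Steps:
$m{\left(G,v \right)} = G^{2} + \left(65 + G\right) \left(G + v\right)$
$X = -117$ ($X = \frac{3}{4} - \frac{\left(-1\right) \left(-471\right)}{4} = \frac{3}{4} - \frac{471}{4} = -117$)
$X - m{\left(11 - -18,-37 \right)} = -117 - \left(2 \left(11 - -18\right)^{2} + 65 \left(11 - -18\right) + 65 \left(-37\right) + \left(11 - -18\right) \left(-37\right)\right) = -117 - \left(2 \left(11 + 18\right)^{2} + 65 \left(11 + 18\right) - 2405 + \left(11 + 18\right) \left(-37\right)\right) = -117 - \left(2 \cdot 29^{2} + 65 \cdot 29 - 2405 + 29 \left(-37\right)\right) = -117 - \left(2 \cdot 841 + 1885 - 2405 - 1073\right) = -117 - \left(1682 + 1885 - 2405 - 1073\right) = -117 - 89 = -206$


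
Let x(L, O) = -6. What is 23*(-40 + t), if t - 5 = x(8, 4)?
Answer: -943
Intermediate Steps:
t = -1 (t = 5 - 6 = -1)
23*(-40 + t) = 23*(-40 - 1) = 23*(-41) = -943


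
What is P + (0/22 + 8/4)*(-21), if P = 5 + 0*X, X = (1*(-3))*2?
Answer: -37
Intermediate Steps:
X = -6 (X = -3*2 = -6)
P = 5 (P = 5 + 0*(-6) = 5 + 0 = 5)
P + (0/22 + 8/4)*(-21) = 5 + (0/22 + 8/4)*(-21) = 5 + (0*(1/22) + 8*(¼))*(-21) = 5 + (0 + 2)*(-21) = 5 + 2*(-21) = 5 - 42 = -37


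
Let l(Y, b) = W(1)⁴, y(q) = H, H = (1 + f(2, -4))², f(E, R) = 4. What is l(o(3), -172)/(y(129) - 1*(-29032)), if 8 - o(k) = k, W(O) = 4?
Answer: 256/29057 ≈ 0.0088103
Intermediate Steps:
o(k) = 8 - k
H = 25 (H = (1 + 4)² = 5² = 25)
y(q) = 25
l(Y, b) = 256 (l(Y, b) = 4⁴ = 256)
l(o(3), -172)/(y(129) - 1*(-29032)) = 256/(25 - 1*(-29032)) = 256/(25 + 29032) = 256/29057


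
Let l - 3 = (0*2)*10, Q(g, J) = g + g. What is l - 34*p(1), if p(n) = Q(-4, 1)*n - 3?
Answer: 377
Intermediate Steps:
Q(g, J) = 2*g
l = 3 (l = 3 + (0*2)*10 = 3 + 0*10 = 3 + 0 = 3)
p(n) = -3 - 8*n (p(n) = (2*(-4))*n - 3 = -8*n - 3 = -3 - 8*n)
l - 34*p(1) = 3 - 34*(-3 - 8*1) = 3 - 34*(-3 - 8) = 3 - 34*(-11) = 3 + 374 = 377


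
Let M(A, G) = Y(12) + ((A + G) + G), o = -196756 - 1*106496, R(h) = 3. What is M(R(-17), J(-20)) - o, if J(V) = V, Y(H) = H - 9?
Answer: 303218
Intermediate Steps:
Y(H) = -9 + H
o = -303252 (o = -196756 - 106496 = -303252)
M(A, G) = 3 + A + 2*G (M(A, G) = (-9 + 12) + ((A + G) + G) = 3 + (A + 2*G) = 3 + A + 2*G)
M(R(-17), J(-20)) - o = (3 + 3 + 2*(-20)) - 1*(-303252) = (3 + 3 - 40) + 303252 = -34 + 303252 = 303218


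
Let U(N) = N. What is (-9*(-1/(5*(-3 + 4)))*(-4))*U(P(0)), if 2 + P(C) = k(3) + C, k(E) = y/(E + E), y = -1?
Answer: 78/5 ≈ 15.600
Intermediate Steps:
k(E) = -1/(2*E) (k(E) = -1/(E + E) = -1/(2*E))
P(C) = -13/6 + C (P(C) = -2 + (-1/2/3 + C) = -2 + (-1/2*1/3 + C) = -2 + (-1/6 + C) = -13/6 + C)
(-9*(-1/(5*(-3 + 4)))*(-4))*U(P(0)) = (-9*(-1/(5*(-3 + 4)))*(-4))*(-13/6 + 0) = (-9/(1*(-5))*(-4))*(-13/6) = (-9/(-5)*(-4))*(-13/6) = (-9*(-1/5)*(-4))*(-13/6) = ((9/5)*(-4))*(-13/6) = -36/5*(-13/6) = 78/5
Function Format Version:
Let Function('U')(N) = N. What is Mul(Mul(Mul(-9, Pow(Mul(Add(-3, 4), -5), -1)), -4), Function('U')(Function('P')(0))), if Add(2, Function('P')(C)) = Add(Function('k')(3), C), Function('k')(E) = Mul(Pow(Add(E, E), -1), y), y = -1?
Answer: Rational(78, 5) ≈ 15.600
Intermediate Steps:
Function('k')(E) = Mul(Rational(-1, 2), Pow(E, -1)) (Function('k')(E) = Mul(Pow(Add(E, E), -1), -1) = Mul(Pow(Mul(2, E), -1), -1) = Mul(Mul(Rational(1, 2), Pow(E, -1)), -1) = Mul(Rational(-1, 2), Pow(E, -1)))
Function('P')(C) = Add(Rational(-13, 6), C) (Function('P')(C) = Add(-2, Add(Mul(Rational(-1, 2), Pow(3, -1)), C)) = Add(-2, Add(Mul(Rational(-1, 2), Rational(1, 3)), C)) = Add(-2, Add(Rational(-1, 6), C)) = Add(Rational(-13, 6), C))
Mul(Mul(Mul(-9, Pow(Mul(Add(-3, 4), -5), -1)), -4), Function('U')(Function('P')(0))) = Mul(Mul(Mul(-9, Pow(Mul(Add(-3, 4), -5), -1)), -4), Add(Rational(-13, 6), 0)) = Mul(Mul(Mul(-9, Pow(Mul(1, -5), -1)), -4), Rational(-13, 6)) = Mul(Mul(Mul(-9, Pow(-5, -1)), -4), Rational(-13, 6)) = Mul(Mul(Mul(-9, Rational(-1, 5)), -4), Rational(-13, 6)) = Mul(Mul(Rational(9, 5), -4), Rational(-13, 6)) = Mul(Rational(-36, 5), Rational(-13, 6)) = Rational(78, 5)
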